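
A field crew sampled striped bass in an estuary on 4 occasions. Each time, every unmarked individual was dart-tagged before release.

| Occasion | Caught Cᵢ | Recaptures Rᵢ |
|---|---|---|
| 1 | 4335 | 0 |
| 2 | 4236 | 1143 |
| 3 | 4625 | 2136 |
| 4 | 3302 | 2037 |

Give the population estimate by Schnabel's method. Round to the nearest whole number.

Marked at large before each occasion: Mᵢ = Σⱼ<ᵢ (Cⱼ − Rⱼ) → M1=0, M2=4335, M3=7428, M4=9917
Σ MᵢCᵢ = 0·4335 + 4335·4236 + 7428·4625 + 9917·3302 = 0 + 18363060 + 34354500 + 32745934 = 85463494
Σ Rᵢ = 0 + 1143 + 2136 + 2037 = 5316
N̂ = 85463494 / 5316 ≈ 16076.7 → 16077

N ≈ 16,077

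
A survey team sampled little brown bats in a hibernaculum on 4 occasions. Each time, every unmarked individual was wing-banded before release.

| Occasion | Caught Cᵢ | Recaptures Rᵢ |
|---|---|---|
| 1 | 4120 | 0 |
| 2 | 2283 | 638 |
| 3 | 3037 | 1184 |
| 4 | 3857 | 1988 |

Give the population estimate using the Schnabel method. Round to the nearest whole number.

Marked at large before each occasion: Mᵢ = Σⱼ<ᵢ (Cⱼ − Rⱼ) → M1=0, M2=4120, M3=5765, M4=7618
Σ MᵢCᵢ = 0·4120 + 4120·2283 + 5765·3037 + 7618·3857 = 0 + 9405960 + 17508305 + 29382626 = 56296891
Σ Rᵢ = 0 + 638 + 1184 + 1988 = 3810
N̂ = 56296891 / 3810 ≈ 14776.1 → 14776

N ≈ 14,776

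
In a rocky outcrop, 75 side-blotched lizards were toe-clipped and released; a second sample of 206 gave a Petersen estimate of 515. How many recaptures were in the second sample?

R = 30

From N = M·C/R: R = M·C / N = 75·206 / 515 = 15450 / 515 = 30.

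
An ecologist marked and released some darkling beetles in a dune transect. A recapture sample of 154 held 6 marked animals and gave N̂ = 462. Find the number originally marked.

M = 18

From N = M·C/R: M = N·R / C = 462·6 / 154 = 2772 / 154 = 18.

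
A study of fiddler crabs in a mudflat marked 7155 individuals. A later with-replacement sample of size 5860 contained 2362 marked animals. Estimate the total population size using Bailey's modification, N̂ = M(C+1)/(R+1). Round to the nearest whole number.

N ≈ 17,747

N̂ = 7155·(5860+1)/(2362+1) = 7155·5861/2363 = 41935455/2363 ≈ 17746.7 → 17747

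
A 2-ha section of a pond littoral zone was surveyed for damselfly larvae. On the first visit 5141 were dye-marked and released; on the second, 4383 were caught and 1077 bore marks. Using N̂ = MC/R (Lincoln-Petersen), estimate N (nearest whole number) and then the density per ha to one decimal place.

N̂ = 5141·4383/1077 = 22533003/1077 ≈ 20922.0 → 20922
Density = N̂ / area = 20922 / 2 = 10461.0 per ha

density ≈ 10461.0 damselfly larvae per ha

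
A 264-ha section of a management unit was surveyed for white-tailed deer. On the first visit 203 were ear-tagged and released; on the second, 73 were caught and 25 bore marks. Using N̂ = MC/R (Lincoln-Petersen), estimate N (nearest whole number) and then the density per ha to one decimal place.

density ≈ 2.2 white-tailed deer per ha

N̂ = 203·73/25 = 14819/25 ≈ 592.8 → 593
Density = N̂ / area = 593 / 264 ≈ 2.246 → 2.2 per ha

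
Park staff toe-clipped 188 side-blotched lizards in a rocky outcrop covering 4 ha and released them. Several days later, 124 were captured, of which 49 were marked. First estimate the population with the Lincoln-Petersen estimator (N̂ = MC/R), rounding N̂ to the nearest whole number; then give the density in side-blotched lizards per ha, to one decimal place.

N̂ = 188·124/49 = 23312/49 ≈ 475.8 → 476
Density = N̂ / area = 476 / 4 = 119.0 per ha

density ≈ 119.0 side-blotched lizards per ha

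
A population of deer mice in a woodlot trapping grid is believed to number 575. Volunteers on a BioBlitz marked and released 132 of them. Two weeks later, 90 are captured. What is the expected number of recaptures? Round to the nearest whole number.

expected recaptures ≈ 21

Expected recaptures E[R] = M·C / N.
E[R] = 132 × 90 / 575 = 11880 / 575 ≈ 20.7 → 21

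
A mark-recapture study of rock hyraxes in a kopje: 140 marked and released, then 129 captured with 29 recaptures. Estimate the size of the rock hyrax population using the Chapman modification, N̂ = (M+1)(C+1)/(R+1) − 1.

N = 610

N̂ = (140+1)(129+1)/(29+1) − 1 = 141·130/30 − 1
= 18330/30 − 1 = 611 − 1 = 610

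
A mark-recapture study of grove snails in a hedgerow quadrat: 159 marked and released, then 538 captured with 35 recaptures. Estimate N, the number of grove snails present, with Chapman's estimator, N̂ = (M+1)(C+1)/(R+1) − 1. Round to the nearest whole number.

N ≈ 2395

N̂ = (159+1)(538+1)/(35+1) − 1 = 160·539/36 − 1
= 86240/36 − 1 ≈ 2395.6 − 1 ≈ 2394.6 → 2395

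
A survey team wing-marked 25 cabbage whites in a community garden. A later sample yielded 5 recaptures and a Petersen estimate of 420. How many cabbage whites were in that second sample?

C = 84

From N = M·C/R: C = N·R / M = 420·5 / 25 = 2100 / 25 = 84.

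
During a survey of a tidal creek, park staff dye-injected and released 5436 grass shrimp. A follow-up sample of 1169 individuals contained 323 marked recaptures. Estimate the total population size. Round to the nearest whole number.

If marked individuals mix randomly, R/C ≈ M/N, giving N ≈ M·C/R.
N = (5436 × 1169) / 323 = 6354684 / 323 ≈ 19673.9 → 19674

N ≈ 19,674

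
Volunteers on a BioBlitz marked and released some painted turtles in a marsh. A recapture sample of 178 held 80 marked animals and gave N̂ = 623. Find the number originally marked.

From N = M·C/R: M = N·R / C = 623·80 / 178 = 49840 / 178 = 280.

M = 280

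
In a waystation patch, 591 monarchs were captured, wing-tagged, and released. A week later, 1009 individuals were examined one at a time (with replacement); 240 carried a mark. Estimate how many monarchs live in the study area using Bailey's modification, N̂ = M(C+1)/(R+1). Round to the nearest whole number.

N ≈ 2477

N̂ = 591·(1009+1)/(240+1) = 591·1010/241 = 596910/241 ≈ 2476.8 → 2477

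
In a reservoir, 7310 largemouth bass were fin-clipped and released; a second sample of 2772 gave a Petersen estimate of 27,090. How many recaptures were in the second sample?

R = 748

From N = M·C/R: R = M·C / N = 7310·2772 / 27090 = 20263320 / 27090 = 748.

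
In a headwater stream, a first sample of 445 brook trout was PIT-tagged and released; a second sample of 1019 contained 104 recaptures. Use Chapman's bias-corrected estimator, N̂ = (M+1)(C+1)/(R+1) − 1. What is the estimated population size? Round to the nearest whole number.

N̂ = (445+1)(1019+1)/(104+1) − 1 = 446·1020/105 − 1
= 454920/105 − 1 ≈ 4332.6 − 1 ≈ 4331.6 → 4332

N ≈ 4332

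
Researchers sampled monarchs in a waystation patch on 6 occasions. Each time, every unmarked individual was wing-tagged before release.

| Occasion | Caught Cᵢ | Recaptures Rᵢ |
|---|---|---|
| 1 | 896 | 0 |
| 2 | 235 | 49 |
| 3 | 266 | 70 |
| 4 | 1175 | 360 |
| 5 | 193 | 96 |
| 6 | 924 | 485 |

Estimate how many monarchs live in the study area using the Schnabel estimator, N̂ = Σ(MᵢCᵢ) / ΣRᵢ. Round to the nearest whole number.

Marked at large before each occasion: Mᵢ = Σⱼ<ᵢ (Cⱼ − Rⱼ) → M1=0, M2=896, M3=1082, M4=1278, M5=2093, M6=2190
Σ MᵢCᵢ = 0·896 + 896·235 + 1082·266 + 1278·1175 + 2093·193 + 2190·924 = 0 + 210560 + 287812 + 1501650 + 403949 + 2023560 = 4427531
Σ Rᵢ = 0 + 49 + 70 + 360 + 96 + 485 = 1060
N̂ = 4427531 / 1060 ≈ 4176.9 → 4177

N ≈ 4177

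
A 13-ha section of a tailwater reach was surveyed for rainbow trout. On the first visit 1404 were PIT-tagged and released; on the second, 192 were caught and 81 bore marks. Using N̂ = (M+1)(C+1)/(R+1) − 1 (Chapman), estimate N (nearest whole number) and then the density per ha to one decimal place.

density ≈ 254.3 rainbow trout per ha

N̂ = 1405·193/82 − 1 = 271165/82 − 1 ≈ 3305.9 → 3306
Density = N̂ / area = 3306 / 13 ≈ 254.31 → 254.3 per ha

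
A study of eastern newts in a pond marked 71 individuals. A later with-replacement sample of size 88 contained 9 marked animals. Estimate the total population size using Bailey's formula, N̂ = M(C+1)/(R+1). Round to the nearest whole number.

N̂ = 71·(88+1)/(9+1) = 71·89/10 = 6319/10 ≈ 631.9 → 632

N ≈ 632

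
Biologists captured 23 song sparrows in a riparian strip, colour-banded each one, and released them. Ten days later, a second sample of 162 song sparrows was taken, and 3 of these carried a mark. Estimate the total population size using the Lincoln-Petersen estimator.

N = (23 × 162) / 3 = 3726 / 3 = 1242

N = 1242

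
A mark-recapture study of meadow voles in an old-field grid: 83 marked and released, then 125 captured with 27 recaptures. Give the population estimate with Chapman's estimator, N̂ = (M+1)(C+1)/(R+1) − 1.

N̂ = (83+1)(125+1)/(27+1) − 1 = 84·126/28 − 1
= 10584/28 − 1 = 378 − 1 = 377

N = 377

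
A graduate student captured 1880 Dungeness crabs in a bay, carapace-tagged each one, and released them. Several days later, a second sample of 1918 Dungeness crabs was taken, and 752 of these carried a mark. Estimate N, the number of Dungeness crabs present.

N = 4795

N = (1880 × 1918) / 752 = 3605840 / 752 = 4795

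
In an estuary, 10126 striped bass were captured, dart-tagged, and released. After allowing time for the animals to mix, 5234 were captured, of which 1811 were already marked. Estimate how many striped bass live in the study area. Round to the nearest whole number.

Lincoln-Petersen assumes M/N = R/C, so N = M·C / R.
N = (10126 × 5234) / 1811 = 52999484 / 1811 ≈ 29265.3 → 29265

N ≈ 29,265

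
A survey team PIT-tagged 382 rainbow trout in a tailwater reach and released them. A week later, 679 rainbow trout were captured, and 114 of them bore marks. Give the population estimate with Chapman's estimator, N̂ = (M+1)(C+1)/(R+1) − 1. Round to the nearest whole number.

N̂ = (382+1)(679+1)/(114+1) − 1 = 383·680/115 − 1
= 260440/115 − 1 ≈ 2264.7 − 1 ≈ 2263.7 → 2264

N ≈ 2264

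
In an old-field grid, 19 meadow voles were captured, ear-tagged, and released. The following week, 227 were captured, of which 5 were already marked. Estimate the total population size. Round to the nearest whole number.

N = (19 × 227) / 5 = 4313 / 5 ≈ 862.6 → 863

N ≈ 863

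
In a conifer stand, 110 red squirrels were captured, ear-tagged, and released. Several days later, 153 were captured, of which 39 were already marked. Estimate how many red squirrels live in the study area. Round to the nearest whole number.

The marked fraction in the recapture sample should equal the marked fraction in the population: 39/153 = 110/N.
N = (110 × 153) / 39 = 16830 / 39 ≈ 431.5 → 432

N ≈ 432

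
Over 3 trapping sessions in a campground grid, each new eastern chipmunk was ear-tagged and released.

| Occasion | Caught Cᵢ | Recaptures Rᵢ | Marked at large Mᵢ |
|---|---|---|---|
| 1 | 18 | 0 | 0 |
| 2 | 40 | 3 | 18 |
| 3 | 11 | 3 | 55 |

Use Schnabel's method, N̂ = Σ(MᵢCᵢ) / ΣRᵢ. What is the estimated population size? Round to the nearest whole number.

Σ MᵢCᵢ = 0·18 + 18·40 + 55·11 = 0 + 720 + 605 = 1325
Σ Rᵢ = 0 + 3 + 3 = 6
N̂ = 1325 / 6 ≈ 220.8 → 221

N ≈ 221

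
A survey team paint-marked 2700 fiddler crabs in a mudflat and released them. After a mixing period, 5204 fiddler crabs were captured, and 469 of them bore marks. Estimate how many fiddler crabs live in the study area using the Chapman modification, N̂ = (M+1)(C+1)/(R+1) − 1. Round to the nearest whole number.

N̂ = (2700+1)(5204+1)/(469+1) − 1 = 2701·5205/470 − 1
= 14058705/470 − 1 ≈ 29912.1 − 1 ≈ 29911.1 → 29911

N ≈ 29,911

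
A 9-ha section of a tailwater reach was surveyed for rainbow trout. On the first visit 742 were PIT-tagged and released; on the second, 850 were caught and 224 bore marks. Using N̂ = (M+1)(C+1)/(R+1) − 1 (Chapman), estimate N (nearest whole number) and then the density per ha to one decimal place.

N̂ = 743·851/225 − 1 = 632293/225 − 1 ≈ 2809.2 → 2809
Density = N̂ / area = 2809 / 9 ≈ 312.11 → 312.1 per ha

density ≈ 312.1 rainbow trout per ha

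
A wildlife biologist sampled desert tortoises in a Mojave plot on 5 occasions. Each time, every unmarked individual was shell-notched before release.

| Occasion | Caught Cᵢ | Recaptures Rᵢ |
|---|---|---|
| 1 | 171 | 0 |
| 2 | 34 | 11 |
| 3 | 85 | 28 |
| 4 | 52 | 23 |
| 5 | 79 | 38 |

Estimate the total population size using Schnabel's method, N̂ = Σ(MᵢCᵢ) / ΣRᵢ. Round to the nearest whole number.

N ≈ 575

Marked at large before each occasion: Mᵢ = Σⱼ<ᵢ (Cⱼ − Rⱼ) → M1=0, M2=171, M3=194, M4=251, M5=280
Σ MᵢCᵢ = 0·171 + 171·34 + 194·85 + 251·52 + 280·79 = 0 + 5814 + 16490 + 13052 + 22120 = 57476
Σ Rᵢ = 0 + 11 + 28 + 23 + 38 = 100
N̂ = 57476 / 100 ≈ 574.8 → 575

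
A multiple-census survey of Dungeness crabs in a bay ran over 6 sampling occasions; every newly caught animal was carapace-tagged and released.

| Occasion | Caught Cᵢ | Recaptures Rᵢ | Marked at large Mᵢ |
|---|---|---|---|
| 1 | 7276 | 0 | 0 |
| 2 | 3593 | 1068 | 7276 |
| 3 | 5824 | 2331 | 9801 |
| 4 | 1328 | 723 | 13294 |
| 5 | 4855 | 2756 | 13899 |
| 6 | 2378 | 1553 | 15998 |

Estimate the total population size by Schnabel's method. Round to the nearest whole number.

N ≈ 24,481

Σ MᵢCᵢ = 0·7276 + 7276·3593 + 9801·5824 + 13294·1328 + 13899·4855 + 15998·2378 = 0 + 26142668 + 57081024 + 17654432 + 67479645 + 38043244 = 206401013
Σ Rᵢ = 0 + 1068 + 2331 + 723 + 2756 + 1553 = 8431
N̂ = 206401013 / 8431 ≈ 24481.2 → 24481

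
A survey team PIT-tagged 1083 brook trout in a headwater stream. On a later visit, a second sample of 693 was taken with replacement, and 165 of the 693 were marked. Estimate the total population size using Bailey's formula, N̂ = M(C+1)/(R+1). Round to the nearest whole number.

N ≈ 4528

N̂ = 1083·(693+1)/(165+1) = 1083·694/166 = 751602/166 ≈ 4527.7 → 4528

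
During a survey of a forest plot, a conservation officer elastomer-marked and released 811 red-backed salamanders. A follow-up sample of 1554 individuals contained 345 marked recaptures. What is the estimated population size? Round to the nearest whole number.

N ≈ 3653

N = (811 × 1554) / 345 = 1260294 / 345 ≈ 3653.0 → 3653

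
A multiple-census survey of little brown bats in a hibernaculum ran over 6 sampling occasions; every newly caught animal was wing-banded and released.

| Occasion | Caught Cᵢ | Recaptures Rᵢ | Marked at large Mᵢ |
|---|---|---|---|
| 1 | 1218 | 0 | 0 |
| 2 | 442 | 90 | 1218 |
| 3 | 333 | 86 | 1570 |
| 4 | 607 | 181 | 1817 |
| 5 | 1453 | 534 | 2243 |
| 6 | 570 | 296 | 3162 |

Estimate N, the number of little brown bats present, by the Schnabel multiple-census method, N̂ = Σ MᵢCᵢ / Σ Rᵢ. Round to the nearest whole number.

Σ MᵢCᵢ = 0·1218 + 1218·442 + 1570·333 + 1817·607 + 2243·1453 + 3162·570 = 0 + 538356 + 522810 + 1102919 + 3259079 + 1802340 = 7225504
Σ Rᵢ = 0 + 90 + 86 + 181 + 534 + 296 = 1187
N̂ = 7225504 / 1187 ≈ 6087.2 → 6087

N ≈ 6087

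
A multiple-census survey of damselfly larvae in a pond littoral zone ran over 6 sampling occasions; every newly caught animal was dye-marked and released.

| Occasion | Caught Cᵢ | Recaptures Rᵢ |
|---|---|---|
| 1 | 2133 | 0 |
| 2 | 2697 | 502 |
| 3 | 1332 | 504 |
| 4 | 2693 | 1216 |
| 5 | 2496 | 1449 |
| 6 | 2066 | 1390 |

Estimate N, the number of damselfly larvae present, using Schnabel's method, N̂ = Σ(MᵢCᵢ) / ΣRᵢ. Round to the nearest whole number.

Marked at large before each occasion: Mᵢ = Σⱼ<ᵢ (Cⱼ − Rⱼ) → M1=0, M2=2133, M3=4328, M4=5156, M5=6633, M6=7680
Σ MᵢCᵢ = 0·2133 + 2133·2697 + 4328·1332 + 5156·2693 + 6633·2496 + 7680·2066 = 0 + 5752701 + 5764896 + 13885108 + 16555968 + 15866880 = 57825553
Σ Rᵢ = 0 + 502 + 504 + 1216 + 1449 + 1390 = 5061
N̂ = 57825553 / 5061 ≈ 11425.7 → 11426

N ≈ 11,426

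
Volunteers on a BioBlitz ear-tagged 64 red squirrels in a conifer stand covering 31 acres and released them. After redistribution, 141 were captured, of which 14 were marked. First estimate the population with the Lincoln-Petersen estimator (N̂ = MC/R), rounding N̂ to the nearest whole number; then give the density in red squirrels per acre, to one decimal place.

N̂ = 64·141/14 = 9024/14 ≈ 644.6 → 645
Density = N̂ / area = 645 / 31 ≈ 20.81 → 20.8 per acre

density ≈ 20.8 red squirrels per acre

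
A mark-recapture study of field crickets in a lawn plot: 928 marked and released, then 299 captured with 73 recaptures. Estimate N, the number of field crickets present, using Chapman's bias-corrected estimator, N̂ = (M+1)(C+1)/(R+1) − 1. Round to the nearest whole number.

N̂ = (928+1)(299+1)/(73+1) − 1 = 929·300/74 − 1
= 278700/74 − 1 ≈ 3766.2 − 1 ≈ 3765.2 → 3765

N ≈ 3765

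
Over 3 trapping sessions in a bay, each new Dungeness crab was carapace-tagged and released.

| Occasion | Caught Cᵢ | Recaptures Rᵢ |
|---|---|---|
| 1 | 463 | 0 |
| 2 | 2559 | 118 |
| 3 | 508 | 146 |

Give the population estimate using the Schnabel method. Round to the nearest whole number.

N ≈ 10,076

Marked at large before each occasion: Mᵢ = Σⱼ<ᵢ (Cⱼ − Rⱼ) → M1=0, M2=463, M3=2904
Σ MᵢCᵢ = 0·463 + 463·2559 + 2904·508 = 0 + 1184817 + 1475232 = 2660049
Σ Rᵢ = 0 + 118 + 146 = 264
N̂ = 2660049 / 264 ≈ 10075.9 → 10076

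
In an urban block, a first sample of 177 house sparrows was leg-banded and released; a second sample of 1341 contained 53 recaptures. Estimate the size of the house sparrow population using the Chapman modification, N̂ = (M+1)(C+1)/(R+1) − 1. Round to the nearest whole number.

N̂ = (177+1)(1341+1)/(53+1) − 1 = 178·1342/54 − 1
= 238876/54 − 1 ≈ 4423.6 − 1 ≈ 4422.6 → 4423

N ≈ 4423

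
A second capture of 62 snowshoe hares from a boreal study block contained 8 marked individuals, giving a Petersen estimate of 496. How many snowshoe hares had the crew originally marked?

From N = M·C/R: M = N·R / C = 496·8 / 62 = 3968 / 62 = 64.

M = 64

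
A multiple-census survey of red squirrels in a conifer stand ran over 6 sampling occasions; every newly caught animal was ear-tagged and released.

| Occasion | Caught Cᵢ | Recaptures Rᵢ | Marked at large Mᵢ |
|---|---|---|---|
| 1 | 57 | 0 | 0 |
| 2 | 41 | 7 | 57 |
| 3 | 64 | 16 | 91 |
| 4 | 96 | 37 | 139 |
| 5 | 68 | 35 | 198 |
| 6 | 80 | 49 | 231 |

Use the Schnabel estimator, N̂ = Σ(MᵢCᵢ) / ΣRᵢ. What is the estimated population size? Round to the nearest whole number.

N ≈ 371

Σ MᵢCᵢ = 0·57 + 57·41 + 91·64 + 139·96 + 198·68 + 231·80 = 0 + 2337 + 5824 + 13344 + 13464 + 18480 = 53449
Σ Rᵢ = 0 + 7 + 16 + 37 + 35 + 49 = 144
N̂ = 53449 / 144 ≈ 371.2 → 371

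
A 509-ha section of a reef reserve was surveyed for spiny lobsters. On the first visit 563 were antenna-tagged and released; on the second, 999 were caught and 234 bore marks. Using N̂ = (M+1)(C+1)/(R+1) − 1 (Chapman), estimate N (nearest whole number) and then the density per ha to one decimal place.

N̂ = 564·1000/235 − 1 = 564000/235 − 1 = 2399
Density = N̂ / area = 2399 / 509 ≈ 4.71 → 4.7 per ha

density ≈ 4.7 spiny lobsters per ha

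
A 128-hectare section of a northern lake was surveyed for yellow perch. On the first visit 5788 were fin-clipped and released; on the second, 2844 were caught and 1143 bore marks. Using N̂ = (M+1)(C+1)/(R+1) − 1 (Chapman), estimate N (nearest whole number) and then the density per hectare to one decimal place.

N̂ = 5789·2845/1144 − 1 = 16469705/1144 − 1 ≈ 14395.6 → 14396
Density = N̂ / area = 14396 / 128 ≈ 112.47 → 112.5 per hectare

density ≈ 112.5 yellow perch per hectare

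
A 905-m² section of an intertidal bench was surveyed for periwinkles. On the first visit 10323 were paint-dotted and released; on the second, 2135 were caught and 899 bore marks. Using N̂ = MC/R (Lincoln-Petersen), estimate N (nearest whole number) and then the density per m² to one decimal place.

N̂ = 10323·2135/899 = 22039605/899 ≈ 24515.7 → 24516
Density = N̂ / area = 24516 / 905 ≈ 27.09 → 27.1 per m²

density ≈ 27.1 periwinkles per m²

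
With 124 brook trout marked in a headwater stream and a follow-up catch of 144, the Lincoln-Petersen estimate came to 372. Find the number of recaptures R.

R = 48

From N = M·C/R: R = M·C / N = 124·144 / 372 = 17856 / 372 = 48.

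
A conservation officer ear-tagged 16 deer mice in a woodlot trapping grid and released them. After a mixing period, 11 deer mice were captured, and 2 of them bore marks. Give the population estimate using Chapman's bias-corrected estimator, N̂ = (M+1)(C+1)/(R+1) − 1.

N = 67

N̂ = (16+1)(11+1)/(2+1) − 1 = 17·12/3 − 1
= 204/3 − 1 = 68 − 1 = 67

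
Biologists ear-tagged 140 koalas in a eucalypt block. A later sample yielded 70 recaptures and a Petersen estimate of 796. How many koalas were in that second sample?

C = 398

From N = M·C/R: C = N·R / M = 796·70 / 140 = 55720 / 140 = 398.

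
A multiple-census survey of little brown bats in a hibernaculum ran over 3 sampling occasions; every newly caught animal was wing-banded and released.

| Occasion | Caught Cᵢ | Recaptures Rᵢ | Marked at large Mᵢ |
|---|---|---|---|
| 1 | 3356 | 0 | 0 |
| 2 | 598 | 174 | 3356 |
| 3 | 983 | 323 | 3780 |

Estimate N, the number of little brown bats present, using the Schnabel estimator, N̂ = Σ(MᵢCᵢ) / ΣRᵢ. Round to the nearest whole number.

N ≈ 11,514

Σ MᵢCᵢ = 0·3356 + 3356·598 + 3780·983 = 0 + 2006888 + 3715740 = 5722628
Σ Rᵢ = 0 + 174 + 323 = 497
N̂ = 5722628 / 497 ≈ 11514.3 → 11514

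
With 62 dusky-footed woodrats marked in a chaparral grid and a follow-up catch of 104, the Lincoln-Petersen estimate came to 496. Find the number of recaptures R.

From N = M·C/R: R = M·C / N = 62·104 / 496 = 6448 / 496 = 13.

R = 13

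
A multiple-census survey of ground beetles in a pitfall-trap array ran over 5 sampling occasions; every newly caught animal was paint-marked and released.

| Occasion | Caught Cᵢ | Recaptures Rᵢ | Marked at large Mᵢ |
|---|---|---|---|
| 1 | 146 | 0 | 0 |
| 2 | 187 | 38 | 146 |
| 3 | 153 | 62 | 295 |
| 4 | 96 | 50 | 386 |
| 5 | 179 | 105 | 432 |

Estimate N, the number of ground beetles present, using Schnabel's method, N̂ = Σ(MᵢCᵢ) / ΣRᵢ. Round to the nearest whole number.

Σ MᵢCᵢ = 0·146 + 146·187 + 295·153 + 386·96 + 432·179 = 0 + 27302 + 45135 + 37056 + 77328 = 186821
Σ Rᵢ = 0 + 38 + 62 + 50 + 105 = 255
N̂ = 186821 / 255 ≈ 732.6 → 733

N ≈ 733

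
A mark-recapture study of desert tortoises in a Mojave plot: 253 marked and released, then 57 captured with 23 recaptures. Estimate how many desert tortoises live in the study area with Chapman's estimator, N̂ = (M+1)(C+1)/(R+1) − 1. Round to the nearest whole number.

N̂ = (253+1)(57+1)/(23+1) − 1 = 254·58/24 − 1
= 14732/24 − 1 ≈ 613.8 − 1 ≈ 612.8 → 613

N ≈ 613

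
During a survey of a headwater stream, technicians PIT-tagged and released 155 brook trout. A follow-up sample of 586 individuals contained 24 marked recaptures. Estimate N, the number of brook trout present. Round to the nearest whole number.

If marked individuals mix randomly, R/C ≈ M/N, giving N ≈ M·C/R.
N = (155 × 586) / 24 = 90830 / 24 ≈ 3784.6 → 3785

N ≈ 3785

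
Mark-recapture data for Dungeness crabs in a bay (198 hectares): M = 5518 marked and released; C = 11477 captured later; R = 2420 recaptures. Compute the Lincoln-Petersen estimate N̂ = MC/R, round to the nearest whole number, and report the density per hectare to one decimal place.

density ≈ 132.2 Dungeness crabs per hectare

N̂ = 5518·11477/2420 = 63330086/2420 ≈ 26169.46 → 26169
Density = N̂ / area = 26169 / 198 ≈ 132.17 → 132.2 per hectare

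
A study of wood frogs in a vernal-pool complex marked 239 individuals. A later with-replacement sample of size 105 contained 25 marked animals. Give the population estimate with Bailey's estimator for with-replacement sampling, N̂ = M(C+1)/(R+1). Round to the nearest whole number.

N̂ = 239·(105+1)/(25+1) = 239·106/26 = 25334/26 ≈ 974.4 → 974

N ≈ 974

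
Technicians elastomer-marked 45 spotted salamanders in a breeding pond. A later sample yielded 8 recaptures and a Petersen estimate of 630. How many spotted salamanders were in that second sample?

C = 112

From N = M·C/R: C = N·R / M = 630·8 / 45 = 5040 / 45 = 112.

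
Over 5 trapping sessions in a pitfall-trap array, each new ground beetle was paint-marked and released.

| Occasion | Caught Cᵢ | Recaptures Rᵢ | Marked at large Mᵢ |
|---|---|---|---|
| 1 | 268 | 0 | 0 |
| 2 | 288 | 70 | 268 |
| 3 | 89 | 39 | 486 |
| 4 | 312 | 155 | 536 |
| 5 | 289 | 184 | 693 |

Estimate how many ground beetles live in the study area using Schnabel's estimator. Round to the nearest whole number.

Σ MᵢCᵢ = 0·268 + 268·288 + 486·89 + 536·312 + 693·289 = 0 + 77184 + 43254 + 167232 + 200277 = 487947
Σ Rᵢ = 0 + 70 + 39 + 155 + 184 = 448
N̂ = 487947 / 448 ≈ 1089.2 → 1089

N ≈ 1089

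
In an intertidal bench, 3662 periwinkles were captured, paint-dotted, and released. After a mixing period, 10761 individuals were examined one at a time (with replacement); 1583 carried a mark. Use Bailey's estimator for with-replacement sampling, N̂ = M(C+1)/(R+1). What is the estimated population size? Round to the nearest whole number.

N̂ = 3662·(10761+1)/(1583+1) = 3662·10762/1584 = 39410444/1584 ≈ 24880.3 → 24880

N ≈ 24,880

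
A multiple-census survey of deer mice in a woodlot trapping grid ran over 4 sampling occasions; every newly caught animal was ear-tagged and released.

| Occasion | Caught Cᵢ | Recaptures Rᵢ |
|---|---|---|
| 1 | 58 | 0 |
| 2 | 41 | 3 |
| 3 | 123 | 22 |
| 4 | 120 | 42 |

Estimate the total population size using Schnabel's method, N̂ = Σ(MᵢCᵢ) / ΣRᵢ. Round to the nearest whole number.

Marked at large before each occasion: Mᵢ = Σⱼ<ᵢ (Cⱼ − Rⱼ) → M1=0, M2=58, M3=96, M4=197
Σ MᵢCᵢ = 0·58 + 58·41 + 96·123 + 197·120 = 0 + 2378 + 11808 + 23640 = 37826
Σ Rᵢ = 0 + 3 + 22 + 42 = 67
N̂ = 37826 / 67 ≈ 564.6 → 565

N ≈ 565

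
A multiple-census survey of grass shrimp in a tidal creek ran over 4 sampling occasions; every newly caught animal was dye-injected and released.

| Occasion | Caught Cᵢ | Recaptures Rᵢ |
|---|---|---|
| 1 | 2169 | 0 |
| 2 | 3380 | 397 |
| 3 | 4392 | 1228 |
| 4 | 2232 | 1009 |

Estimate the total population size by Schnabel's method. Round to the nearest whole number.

N ≈ 18,421

Marked at large before each occasion: Mᵢ = Σⱼ<ᵢ (Cⱼ − Rⱼ) → M1=0, M2=2169, M3=5152, M4=8316
Σ MᵢCᵢ = 0·2169 + 2169·3380 + 5152·4392 + 8316·2232 = 0 + 7331220 + 22627584 + 18561312 = 48520116
Σ Rᵢ = 0 + 397 + 1228 + 1009 = 2634
N̂ = 48520116 / 2634 ≈ 18420.7 → 18421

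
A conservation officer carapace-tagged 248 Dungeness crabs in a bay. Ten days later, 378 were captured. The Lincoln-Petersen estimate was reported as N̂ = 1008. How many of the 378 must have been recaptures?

R = 93

From N = M·C/R: R = M·C / N = 248·378 / 1008 = 93744 / 1008 = 93.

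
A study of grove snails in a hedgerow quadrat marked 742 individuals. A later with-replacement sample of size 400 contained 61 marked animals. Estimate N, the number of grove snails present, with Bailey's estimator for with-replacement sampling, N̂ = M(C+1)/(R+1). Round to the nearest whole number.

N̂ = 742·(400+1)/(61+1) = 742·401/62 = 297542/62 ≈ 4799.1 → 4799

N ≈ 4799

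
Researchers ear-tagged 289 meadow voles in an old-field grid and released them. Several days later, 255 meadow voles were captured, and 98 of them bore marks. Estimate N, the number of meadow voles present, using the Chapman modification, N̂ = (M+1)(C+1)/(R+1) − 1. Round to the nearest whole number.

N ≈ 749

N̂ = (289+1)(255+1)/(98+1) − 1 = 290·256/99 − 1
= 74240/99 − 1 ≈ 749.9 − 1 ≈ 748.9 → 749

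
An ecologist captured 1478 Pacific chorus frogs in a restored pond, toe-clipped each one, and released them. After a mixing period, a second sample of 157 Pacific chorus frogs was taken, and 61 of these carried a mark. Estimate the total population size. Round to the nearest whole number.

If marked individuals mix randomly, R/C ≈ M/N, giving N ≈ M·C/R.
N = (1478 × 157) / 61 = 232046 / 61 ≈ 3804.0 → 3804

N ≈ 3804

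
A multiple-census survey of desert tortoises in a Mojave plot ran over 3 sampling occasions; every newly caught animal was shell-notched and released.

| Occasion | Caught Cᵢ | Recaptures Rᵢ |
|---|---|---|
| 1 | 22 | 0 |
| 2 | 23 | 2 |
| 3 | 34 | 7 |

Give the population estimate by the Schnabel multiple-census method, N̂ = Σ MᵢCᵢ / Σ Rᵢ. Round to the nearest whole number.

N ≈ 219

Marked at large before each occasion: Mᵢ = Σⱼ<ᵢ (Cⱼ − Rⱼ) → M1=0, M2=22, M3=43
Σ MᵢCᵢ = 0·22 + 22·23 + 43·34 = 0 + 506 + 1462 = 1968
Σ Rᵢ = 0 + 2 + 7 = 9
N̂ = 1968 / 9 ≈ 218.7 → 219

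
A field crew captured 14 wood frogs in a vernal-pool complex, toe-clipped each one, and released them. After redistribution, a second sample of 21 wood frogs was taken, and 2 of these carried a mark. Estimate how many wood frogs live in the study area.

N = 147

N = (14 × 21) / 2 = 294 / 2 = 147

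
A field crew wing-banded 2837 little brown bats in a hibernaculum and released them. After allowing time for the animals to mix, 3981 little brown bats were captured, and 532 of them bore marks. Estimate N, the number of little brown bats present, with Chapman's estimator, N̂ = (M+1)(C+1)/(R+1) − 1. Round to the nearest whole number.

N̂ = (2837+1)(3981+1)/(532+1) − 1 = 2838·3982/533 − 1
= 11300916/533 − 1 ≈ 21202.47 − 1 ≈ 21201.47 → 21201

N ≈ 21,201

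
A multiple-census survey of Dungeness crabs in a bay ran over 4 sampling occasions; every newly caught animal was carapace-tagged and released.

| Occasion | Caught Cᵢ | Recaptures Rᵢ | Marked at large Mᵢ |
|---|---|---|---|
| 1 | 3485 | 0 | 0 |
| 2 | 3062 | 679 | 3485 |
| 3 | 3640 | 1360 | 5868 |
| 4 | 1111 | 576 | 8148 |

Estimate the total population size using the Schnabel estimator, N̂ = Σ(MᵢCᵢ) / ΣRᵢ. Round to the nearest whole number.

Σ MᵢCᵢ = 0·3485 + 3485·3062 + 5868·3640 + 8148·1111 = 0 + 10671070 + 21359520 + 9052428 = 41083018
Σ Rᵢ = 0 + 679 + 1360 + 576 = 2615
N̂ = 41083018 / 2615 ≈ 15710.5 → 15711

N ≈ 15,711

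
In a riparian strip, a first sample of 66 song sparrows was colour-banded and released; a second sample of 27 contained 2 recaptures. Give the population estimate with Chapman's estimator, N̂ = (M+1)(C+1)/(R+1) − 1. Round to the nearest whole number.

N ≈ 624

N̂ = (66+1)(27+1)/(2+1) − 1 = 67·28/3 − 1
= 1876/3 − 1 ≈ 625.3 − 1 ≈ 624.3 → 624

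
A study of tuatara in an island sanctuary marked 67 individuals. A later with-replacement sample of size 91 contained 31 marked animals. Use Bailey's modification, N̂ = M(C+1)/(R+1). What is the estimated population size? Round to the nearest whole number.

N ≈ 193

N̂ = 67·(91+1)/(31+1) = 67·92/32 = 6164/32 ≈ 192.6 → 193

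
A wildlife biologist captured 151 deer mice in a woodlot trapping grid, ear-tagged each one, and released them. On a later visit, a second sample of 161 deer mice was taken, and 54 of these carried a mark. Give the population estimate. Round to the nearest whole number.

N ≈ 450

N = (151 × 161) / 54 = 24311 / 54 ≈ 450.2 → 450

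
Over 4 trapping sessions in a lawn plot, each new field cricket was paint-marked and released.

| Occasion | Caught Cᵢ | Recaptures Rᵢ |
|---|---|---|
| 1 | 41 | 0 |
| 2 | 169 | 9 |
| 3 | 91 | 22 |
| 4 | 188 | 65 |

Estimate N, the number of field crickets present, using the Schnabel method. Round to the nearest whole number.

Marked at large before each occasion: Mᵢ = Σⱼ<ᵢ (Cⱼ − Rⱼ) → M1=0, M2=41, M3=201, M4=270
Σ MᵢCᵢ = 0·41 + 41·169 + 201·91 + 270·188 = 0 + 6929 + 18291 + 50760 = 75980
Σ Rᵢ = 0 + 9 + 22 + 65 = 96
N̂ = 75980 / 96 ≈ 791.46 → 791

N ≈ 791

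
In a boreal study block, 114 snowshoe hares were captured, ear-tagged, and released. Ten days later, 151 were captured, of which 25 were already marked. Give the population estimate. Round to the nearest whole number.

Lincoln-Petersen assumes M/N = R/C, so N = M·C / R.
N = (114 × 151) / 25 = 17214 / 25 ≈ 688.6 → 689

N ≈ 689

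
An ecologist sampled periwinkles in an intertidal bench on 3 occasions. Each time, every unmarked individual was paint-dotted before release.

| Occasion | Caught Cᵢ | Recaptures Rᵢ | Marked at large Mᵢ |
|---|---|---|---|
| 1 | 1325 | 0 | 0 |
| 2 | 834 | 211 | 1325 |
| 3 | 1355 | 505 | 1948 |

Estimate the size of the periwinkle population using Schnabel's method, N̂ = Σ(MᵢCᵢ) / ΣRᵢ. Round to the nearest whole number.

N ≈ 5230

Σ MᵢCᵢ = 0·1325 + 1325·834 + 1948·1355 = 0 + 1105050 + 2639540 = 3744590
Σ Rᵢ = 0 + 211 + 505 = 716
N̂ = 3744590 / 716 ≈ 5229.9 → 5230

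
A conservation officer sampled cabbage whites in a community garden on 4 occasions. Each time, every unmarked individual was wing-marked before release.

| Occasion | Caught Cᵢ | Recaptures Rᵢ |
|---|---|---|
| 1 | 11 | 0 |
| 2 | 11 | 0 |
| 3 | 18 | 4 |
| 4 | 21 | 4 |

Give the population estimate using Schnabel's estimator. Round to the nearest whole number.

N ≈ 159

Marked at large before each occasion: Mᵢ = Σⱼ<ᵢ (Cⱼ − Rⱼ) → M1=0, M2=11, M3=22, M4=36
Σ MᵢCᵢ = 0·11 + 11·11 + 22·18 + 36·21 = 0 + 121 + 396 + 756 = 1273
Σ Rᵢ = 0 + 0 + 4 + 4 = 8
N̂ = 1273 / 8 ≈ 159.1 → 159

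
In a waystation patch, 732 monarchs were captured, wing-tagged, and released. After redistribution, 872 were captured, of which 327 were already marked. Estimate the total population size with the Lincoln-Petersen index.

N = 1952

The marked fraction in the recapture sample should equal the marked fraction in the population: 327/872 = 732/N.
N = (732 × 872) / 327 = 638304 / 327 = 1952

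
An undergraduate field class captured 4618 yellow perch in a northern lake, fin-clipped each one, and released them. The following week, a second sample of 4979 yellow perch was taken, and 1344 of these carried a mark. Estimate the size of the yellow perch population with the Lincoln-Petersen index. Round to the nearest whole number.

Lincoln-Petersen assumes M/N = R/C, so N = M·C / R.
N = (4618 × 4979) / 1344 = 22993022 / 1344 ≈ 17107.9 → 17108

N ≈ 17,108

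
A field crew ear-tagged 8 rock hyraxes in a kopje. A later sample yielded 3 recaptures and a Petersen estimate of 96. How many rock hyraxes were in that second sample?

From N = M·C/R: C = N·R / M = 96·3 / 8 = 288 / 8 = 36.

C = 36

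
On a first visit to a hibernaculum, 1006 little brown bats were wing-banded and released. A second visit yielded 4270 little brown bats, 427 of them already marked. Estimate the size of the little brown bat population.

If marked individuals mix randomly, R/C ≈ M/N, giving N ≈ M·C/R.
N = (1006 × 4270) / 427 = 4295620 / 427 = 10060

N = 10,060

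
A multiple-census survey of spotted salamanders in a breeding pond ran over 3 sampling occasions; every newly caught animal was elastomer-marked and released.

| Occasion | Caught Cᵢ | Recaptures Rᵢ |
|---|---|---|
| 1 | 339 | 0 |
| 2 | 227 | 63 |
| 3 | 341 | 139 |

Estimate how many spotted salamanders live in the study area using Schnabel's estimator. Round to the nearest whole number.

Marked at large before each occasion: Mᵢ = Σⱼ<ᵢ (Cⱼ − Rⱼ) → M1=0, M2=339, M3=503
Σ MᵢCᵢ = 0·339 + 339·227 + 503·341 = 0 + 76953 + 171523 = 248476
Σ Rᵢ = 0 + 63 + 139 = 202
N̂ = 248476 / 202 ≈ 1230.1 → 1230

N ≈ 1230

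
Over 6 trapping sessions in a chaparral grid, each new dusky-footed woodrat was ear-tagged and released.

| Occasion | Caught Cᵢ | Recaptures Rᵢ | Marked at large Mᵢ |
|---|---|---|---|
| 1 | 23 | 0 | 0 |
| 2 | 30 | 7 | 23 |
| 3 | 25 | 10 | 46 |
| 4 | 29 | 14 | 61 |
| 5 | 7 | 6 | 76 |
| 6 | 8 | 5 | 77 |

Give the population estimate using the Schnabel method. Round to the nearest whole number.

Σ MᵢCᵢ = 0·23 + 23·30 + 46·25 + 61·29 + 76·7 + 77·8 = 0 + 690 + 1150 + 1769 + 532 + 616 = 4757
Σ Rᵢ = 0 + 7 + 10 + 14 + 6 + 5 = 42
N̂ = 4757 / 42 ≈ 113.3 → 113

N ≈ 113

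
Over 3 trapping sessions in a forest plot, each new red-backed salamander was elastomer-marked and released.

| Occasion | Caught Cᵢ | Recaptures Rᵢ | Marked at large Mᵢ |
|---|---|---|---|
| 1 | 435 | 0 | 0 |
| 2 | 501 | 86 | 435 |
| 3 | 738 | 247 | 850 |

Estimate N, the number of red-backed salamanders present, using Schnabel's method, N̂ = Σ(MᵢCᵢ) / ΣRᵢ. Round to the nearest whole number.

Σ MᵢCᵢ = 0·435 + 435·501 + 850·738 = 0 + 217935 + 627300 = 845235
Σ Rᵢ = 0 + 86 + 247 = 333
N̂ = 845235 / 333 ≈ 2538.2 → 2538

N ≈ 2538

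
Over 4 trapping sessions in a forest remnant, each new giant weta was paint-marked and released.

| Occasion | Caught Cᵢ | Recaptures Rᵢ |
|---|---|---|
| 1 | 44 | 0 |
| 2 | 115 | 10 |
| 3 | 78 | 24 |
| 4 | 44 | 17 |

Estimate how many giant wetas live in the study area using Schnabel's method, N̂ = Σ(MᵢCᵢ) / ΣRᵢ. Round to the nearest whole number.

Marked at large before each occasion: Mᵢ = Σⱼ<ᵢ (Cⱼ − Rⱼ) → M1=0, M2=44, M3=149, M4=203
Σ MᵢCᵢ = 0·44 + 44·115 + 149·78 + 203·44 = 0 + 5060 + 11622 + 8932 = 25614
Σ Rᵢ = 0 + 10 + 24 + 17 = 51
N̂ = 25614 / 51 ≈ 502.2 → 502

N ≈ 502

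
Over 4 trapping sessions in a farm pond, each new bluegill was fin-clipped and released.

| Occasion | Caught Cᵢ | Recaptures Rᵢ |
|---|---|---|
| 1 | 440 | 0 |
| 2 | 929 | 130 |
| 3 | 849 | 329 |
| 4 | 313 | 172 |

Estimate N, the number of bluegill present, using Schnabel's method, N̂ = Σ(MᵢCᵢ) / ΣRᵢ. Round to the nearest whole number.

Marked at large before each occasion: Mᵢ = Σⱼ<ᵢ (Cⱼ − Rⱼ) → M1=0, M2=440, M3=1239, M4=1759
Σ MᵢCᵢ = 0·440 + 440·929 + 1239·849 + 1759·313 = 0 + 408760 + 1051911 + 550567 = 2011238
Σ Rᵢ = 0 + 130 + 329 + 172 = 631
N̂ = 2011238 / 631 ≈ 3187.4 → 3187

N ≈ 3187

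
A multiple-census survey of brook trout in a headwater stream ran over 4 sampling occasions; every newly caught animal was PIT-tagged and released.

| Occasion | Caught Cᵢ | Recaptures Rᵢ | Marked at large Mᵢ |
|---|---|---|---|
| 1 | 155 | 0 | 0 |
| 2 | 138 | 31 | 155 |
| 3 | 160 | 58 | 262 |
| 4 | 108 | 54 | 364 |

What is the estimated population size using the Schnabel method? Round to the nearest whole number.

Σ MᵢCᵢ = 0·155 + 155·138 + 262·160 + 364·108 = 0 + 21390 + 41920 + 39312 = 102622
Σ Rᵢ = 0 + 31 + 58 + 54 = 143
N̂ = 102622 / 143 ≈ 717.6 → 718

N ≈ 718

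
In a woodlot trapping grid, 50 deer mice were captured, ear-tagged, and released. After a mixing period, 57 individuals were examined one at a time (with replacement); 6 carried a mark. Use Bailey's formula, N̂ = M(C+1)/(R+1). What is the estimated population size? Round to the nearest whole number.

N ≈ 414

N̂ = 50·(57+1)/(6+1) = 50·58/7 = 2900/7 ≈ 414.3 → 414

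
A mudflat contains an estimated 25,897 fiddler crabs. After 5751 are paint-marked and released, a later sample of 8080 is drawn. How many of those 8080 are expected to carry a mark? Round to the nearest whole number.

Expected recaptures E[R] = M·C / N.
E[R] = 5751 × 8080 / 25897 = 46468080 / 25897 ≈ 1794.3 → 1794

expected recaptures ≈ 1794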